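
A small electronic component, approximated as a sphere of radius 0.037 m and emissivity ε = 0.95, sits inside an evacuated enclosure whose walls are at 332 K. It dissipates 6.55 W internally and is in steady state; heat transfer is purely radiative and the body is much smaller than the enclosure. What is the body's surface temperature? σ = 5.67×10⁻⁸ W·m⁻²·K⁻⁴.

T ≈ 372 K

For a small grey body in a large enclosure, net radiated power = εσA(T⁴ − T_w⁴).
Steady state: P = εσA(T⁴ − T_w⁴) with A = 4πr² = 0.01720 m².
T⁴ = P/(εσA) + T_w⁴ = 6.55/(0.95·5.67×10⁻⁸·0.01720) + (332)⁴
    = 7.068×10⁹ + 1.215×10¹⁰ = 1.922×10¹⁰ K⁴.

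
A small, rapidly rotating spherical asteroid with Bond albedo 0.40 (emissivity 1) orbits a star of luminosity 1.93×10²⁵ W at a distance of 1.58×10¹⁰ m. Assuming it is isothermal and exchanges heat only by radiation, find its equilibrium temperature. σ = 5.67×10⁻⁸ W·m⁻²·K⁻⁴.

First find the stellar flux at distance d: S = L/(4πd²) = 1.93×10²⁵/(4π·(1.58×10¹⁰)²) = 6152 W/m².
For an isothermal sphere, absorbed (1−a)S·πr² = emitted σ·4πr²·T⁴, so T⁴ = (1−a)S/(4σ).
T⁴ = 0.600·6152/(4·5.67×10⁻⁸) = 1.628×10¹⁰ K⁴.

T ≈ 357 K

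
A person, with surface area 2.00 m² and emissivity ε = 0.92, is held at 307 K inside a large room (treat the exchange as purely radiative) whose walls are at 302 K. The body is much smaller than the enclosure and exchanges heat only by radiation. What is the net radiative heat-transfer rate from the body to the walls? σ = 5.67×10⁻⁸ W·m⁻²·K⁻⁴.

For a small grey body in a large enclosure: P_net = εσA(T_body⁴ − T_wall⁴).
A = 2.00 m²; T_body⁴ − T_wall⁴ = 8.883×10⁹ − 8.318×10⁹ = 5.647×10⁸ K⁴.
|P_net| = 0.92·5.67×10⁻⁸·2.000·5.647×10⁸.

P_net ≈ 58.9 W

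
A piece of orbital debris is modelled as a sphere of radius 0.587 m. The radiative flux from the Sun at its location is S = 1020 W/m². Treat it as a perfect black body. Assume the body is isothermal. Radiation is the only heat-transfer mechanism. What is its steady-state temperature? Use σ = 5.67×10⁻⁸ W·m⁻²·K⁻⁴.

T ≈ 259 K

At equilibrium, absorbed power = emitted power.
Absorbing cross-section = πr² = 1.082 m²; emitting surface = 4πr² = 4.330 m² (ratio 4).
S·A_cross = εσ·A_surf·T⁴  ⇒  T⁴ = S/(4σ).
T⁴ = 1.00·1020/(4·5.67×10⁻⁸) = 4.497×10⁹ K⁴.
T = (4.497×10⁹)^(1/4).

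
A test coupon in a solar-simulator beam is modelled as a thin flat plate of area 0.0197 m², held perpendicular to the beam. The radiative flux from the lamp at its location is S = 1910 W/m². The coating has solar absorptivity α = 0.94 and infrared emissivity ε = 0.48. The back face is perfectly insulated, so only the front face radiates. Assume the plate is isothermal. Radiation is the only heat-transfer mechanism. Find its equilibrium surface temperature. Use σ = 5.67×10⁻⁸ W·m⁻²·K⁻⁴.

T ≈ 507 K

At equilibrium, absorbed power = emitted power.
Absorbing cross-section = A = 0.01970 m²; emitting surface = A = 0.01970 m² (ratio 1).
αS·A_cross = εσ·A_surf·T⁴  ⇒  T⁴ = αS/(ε·1σ).
T⁴ = 0.940·1910/(0.48·1·5.67×10⁻⁸) = 6.597×10¹⁰ K⁴.
T = (6.597×10¹⁰)^(1/4).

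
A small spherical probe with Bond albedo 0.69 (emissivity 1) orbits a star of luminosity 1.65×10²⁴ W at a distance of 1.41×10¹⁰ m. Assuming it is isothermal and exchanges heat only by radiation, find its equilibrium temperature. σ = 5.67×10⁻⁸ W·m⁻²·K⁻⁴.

First find the stellar flux at distance d: S = L/(4πd²) = 1.65×10²⁴/(4π·(1.41×10¹⁰)²) = 660.4 W/m².
For an isothermal sphere, absorbed (1−a)S·πr² = emitted σ·4πr²·T⁴, so T⁴ = (1−a)S/(4σ).
T⁴ = 0.310·660.4/(4·5.67×10⁻⁸) = 9.027×10⁸ K⁴.

T ≈ 173 K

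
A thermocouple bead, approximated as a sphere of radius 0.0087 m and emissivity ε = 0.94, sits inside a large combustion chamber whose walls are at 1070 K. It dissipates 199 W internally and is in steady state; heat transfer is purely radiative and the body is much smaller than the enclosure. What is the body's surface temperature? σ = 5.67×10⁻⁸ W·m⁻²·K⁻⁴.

T ≈ 1510 K

For a small grey body in a large enclosure, net radiated power = εσA(T⁴ − T_w⁴).
Steady state: P = εσA(T⁴ − T_w⁴) with A = 4πr² = 9.511×10⁻⁴ m².
T⁴ = P/(εσA) + T_w⁴ = 199/(0.94·5.67×10⁻⁸·9.511×10⁻⁴) + (1070)⁴
    = 3.925×10¹² + 1.311×10¹² = 5.236×10¹² K⁴.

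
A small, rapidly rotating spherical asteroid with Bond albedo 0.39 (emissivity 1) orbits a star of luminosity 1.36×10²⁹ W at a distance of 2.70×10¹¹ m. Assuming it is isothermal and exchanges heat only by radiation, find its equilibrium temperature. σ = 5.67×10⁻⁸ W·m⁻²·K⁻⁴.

First find the stellar flux at distance d: S = L/(4πd²) = 1.36×10²⁹/(4π·(2.70×10¹¹)²) = 1.485×10⁵ W/m².
For an isothermal sphere, absorbed (1−a)S·πr² = emitted σ·4πr²·T⁴, so T⁴ = (1−a)S/(4σ).
T⁴ = 0.610·1.485×10⁵/(4·5.67×10⁻⁸) = 3.993×10¹¹ K⁴.

T ≈ 795 K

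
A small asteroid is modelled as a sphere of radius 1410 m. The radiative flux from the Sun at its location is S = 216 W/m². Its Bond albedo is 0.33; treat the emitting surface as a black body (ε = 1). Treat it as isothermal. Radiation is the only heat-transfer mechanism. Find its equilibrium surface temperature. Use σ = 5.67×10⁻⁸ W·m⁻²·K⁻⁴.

At equilibrium, absorbed power = emitted power.
Absorbing cross-section = πr² = 6.246×10⁶ m²; emitting surface = 4πr² = 2.498×10⁷ m² (ratio 4).
(1−a)S·A_cross = εσ·A_surf·T⁴  ⇒  T⁴ = (1−a)S/(4σ).
T⁴ = 0.670·216/(4·5.67×10⁻⁸) = 6.381×10⁸ K⁴.
T = (6.381×10⁸)^(1/4).

T ≈ 159 K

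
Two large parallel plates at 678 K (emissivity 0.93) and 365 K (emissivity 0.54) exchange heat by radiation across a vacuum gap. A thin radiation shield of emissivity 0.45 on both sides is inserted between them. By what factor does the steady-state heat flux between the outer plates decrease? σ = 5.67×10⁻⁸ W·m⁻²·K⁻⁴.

factor ≈ 2.79

Without shield: q₀ = σΔ(T⁴)/(1/ε₁+1/ε₂−1) with denominator 1.927.
With shield the two gaps are in series; the resistances add: (1/ε₁+1/ε_s−1)+(1/ε_s+1/ε₂−1) = 2.297+3.074 = 5.372.
Heat-flux ratio q₀/q = 5.372/1.927.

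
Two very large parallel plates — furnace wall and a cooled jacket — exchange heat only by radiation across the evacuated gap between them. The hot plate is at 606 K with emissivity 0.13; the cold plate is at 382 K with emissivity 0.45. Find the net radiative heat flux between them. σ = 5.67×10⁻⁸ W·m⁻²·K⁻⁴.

For two infinite grey parallel plates, q = σ(T₁⁴ − T₂⁴)/(1/ε₁ + 1/ε₂ − 1).
T₁⁴ − T₂⁴ = 1.349×10¹¹ − 2.129×10¹⁰ = 1.136×10¹¹ K⁴.
1/ε₁ + 1/ε₂ − 1 = 7.692 + 2.222 − 1 = 8.915.
q = 5.67×10⁻⁸ × 1.136×10¹¹ / 8.915.

q ≈ 722 W/m²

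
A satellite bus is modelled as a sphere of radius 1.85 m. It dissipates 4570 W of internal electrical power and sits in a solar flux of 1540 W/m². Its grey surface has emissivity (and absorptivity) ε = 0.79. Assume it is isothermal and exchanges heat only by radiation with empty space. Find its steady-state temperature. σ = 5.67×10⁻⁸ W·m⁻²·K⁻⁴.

T ≈ 309 K

At steady state, absorbed solar power + internal power = radiated power.
Absorbed: α·S·A_cross = 0.79·1540·10.75 = 13080 W (cross-section πr²).
Total input = 13080 + 4570 = 17650 W.
Radiated: εσ·A_surf·T⁴ with A_surf = 4πr² = 43.01 m².
T⁴ = 17650/(0.79·5.67×10⁻⁸·43.01) = 9.162×10⁹ K⁴.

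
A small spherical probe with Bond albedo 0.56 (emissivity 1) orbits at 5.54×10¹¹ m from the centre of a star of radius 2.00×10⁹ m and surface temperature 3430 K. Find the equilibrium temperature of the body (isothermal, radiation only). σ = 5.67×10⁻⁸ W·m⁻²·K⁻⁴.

T ≈ 119 K

The star's surface emits σT_*⁴; at distance d the flux is S = σT_*⁴(R_*/d)².
S = 5.67×10⁻⁸·(3430)⁴·(2.00×10⁹/5.54×10¹¹)² = 102.3 W/m².
For an isothermal sphere T⁴ = (1−a)S/(4σ) = 1.984×10⁸ K⁴.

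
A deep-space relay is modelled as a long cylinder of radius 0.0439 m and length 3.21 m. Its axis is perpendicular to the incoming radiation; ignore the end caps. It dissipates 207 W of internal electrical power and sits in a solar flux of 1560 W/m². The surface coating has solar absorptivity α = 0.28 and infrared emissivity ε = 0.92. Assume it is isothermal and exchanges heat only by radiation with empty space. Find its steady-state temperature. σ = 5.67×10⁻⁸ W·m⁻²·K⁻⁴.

At steady state, absorbed solar power + internal power = radiated power.
Absorbed: α·S·A_cross = 0.28·1560·0.2818 = 123.1 W (cross-section 2rL).
Total input = 123.1 + 207 = 330.1 W.
Radiated: εσ·A_surf·T⁴ with A_surf = 2πrL = 0.8854 m².
T⁴ = 330.1/(0.92·5.67×10⁻⁸·0.8854) = 7.147×10⁹ K⁴.

T ≈ 291 K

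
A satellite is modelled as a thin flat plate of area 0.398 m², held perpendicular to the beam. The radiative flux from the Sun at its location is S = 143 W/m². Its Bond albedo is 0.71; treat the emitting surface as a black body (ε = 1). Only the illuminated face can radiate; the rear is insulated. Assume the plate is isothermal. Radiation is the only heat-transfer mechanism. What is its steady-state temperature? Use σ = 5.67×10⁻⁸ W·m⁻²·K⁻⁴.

T ≈ 164 K

At equilibrium, absorbed power = emitted power.
Absorbing cross-section = A = 0.3980 m²; emitting surface = A = 0.3980 m² (ratio 1).
(1−a)S·A_cross = εσ·A_surf·T⁴  ⇒  T⁴ = (1−a)S/(1σ).
T⁴ = 0.290·143/(1·5.67×10⁻⁸) = 7.314×10⁸ K⁴.
T = (7.314×10⁸)^(1/4).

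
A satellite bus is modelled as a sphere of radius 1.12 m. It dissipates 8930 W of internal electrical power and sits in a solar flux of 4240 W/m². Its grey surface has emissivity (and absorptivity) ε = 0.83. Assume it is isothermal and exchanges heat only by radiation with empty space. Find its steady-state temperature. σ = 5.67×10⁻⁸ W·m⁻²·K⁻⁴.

T ≈ 419 K

At steady state, absorbed solar power + internal power = radiated power.
Absorbed: α·S·A_cross = 0.83·4240·3.941 = 13870 W (cross-section πr²).
Total input = 13870 + 8930 = 22800 W.
Radiated: εσ·A_surf·T⁴ with A_surf = 4πr² = 15.76 m².
T⁴ = 22800/(0.83·5.67×10⁻⁸·15.76) = 3.073×10¹⁰ K⁴.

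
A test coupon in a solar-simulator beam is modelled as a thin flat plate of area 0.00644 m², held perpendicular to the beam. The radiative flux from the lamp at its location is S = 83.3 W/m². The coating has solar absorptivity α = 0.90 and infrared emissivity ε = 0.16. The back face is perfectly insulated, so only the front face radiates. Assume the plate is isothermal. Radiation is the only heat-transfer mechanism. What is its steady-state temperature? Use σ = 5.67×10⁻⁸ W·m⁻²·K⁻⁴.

T ≈ 302 K

At equilibrium, absorbed power = emitted power.
Absorbing cross-section = A = 0.006440 m²; emitting surface = A = 0.006440 m² (ratio 1).
αS·A_cross = εσ·A_surf·T⁴  ⇒  T⁴ = αS/(ε·1σ).
T⁴ = 0.900·83.3/(0.16·1·5.67×10⁻⁸) = 8.264×10⁹ K⁴.
T = (8.264×10⁹)^(1/4).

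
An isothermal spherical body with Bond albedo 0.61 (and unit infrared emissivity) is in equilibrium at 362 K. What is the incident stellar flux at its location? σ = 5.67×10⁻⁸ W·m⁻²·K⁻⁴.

(1−a)S·πr² = σ·4πr²·T⁴ ⇒ S = 4σT⁴/(1−a).
S = 4·5.67×10⁻⁸·1.717×10¹⁰/0.390.

S ≈ 9990 W/m²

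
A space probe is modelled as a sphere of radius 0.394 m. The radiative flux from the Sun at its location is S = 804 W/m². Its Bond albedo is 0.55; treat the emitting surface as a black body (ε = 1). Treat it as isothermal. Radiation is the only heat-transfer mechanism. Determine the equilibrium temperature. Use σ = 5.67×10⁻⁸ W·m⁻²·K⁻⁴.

At equilibrium, absorbed power = emitted power.
Absorbing cross-section = πr² = 0.4877 m²; emitting surface = 4πr² = 1.951 m² (ratio 4).
(1−a)S·A_cross = εσ·A_surf·T⁴  ⇒  T⁴ = (1−a)S/(4σ).
T⁴ = 0.450·804/(4·5.67×10⁻⁸) = 1.595×10⁹ K⁴.
T = (1.595×10⁹)^(1/4).

T ≈ 200 K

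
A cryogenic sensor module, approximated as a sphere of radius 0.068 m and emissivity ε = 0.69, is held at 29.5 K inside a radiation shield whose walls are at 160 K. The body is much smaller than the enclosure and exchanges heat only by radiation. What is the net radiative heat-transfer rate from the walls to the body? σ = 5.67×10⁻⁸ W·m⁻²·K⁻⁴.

For a small grey body in a large enclosure: P_net = εσA(T_body⁴ − T_wall⁴).
A = 4πr² = 0.05811 m²; T_body⁴ − T_wall⁴ = 7.573×10⁵ − 6.554×10⁸ = -6.546×10⁸ K⁴.
|P_net| = 0.69·5.67×10⁻⁸·0.05811·6.546×10⁸.

P_net ≈ 1.49 W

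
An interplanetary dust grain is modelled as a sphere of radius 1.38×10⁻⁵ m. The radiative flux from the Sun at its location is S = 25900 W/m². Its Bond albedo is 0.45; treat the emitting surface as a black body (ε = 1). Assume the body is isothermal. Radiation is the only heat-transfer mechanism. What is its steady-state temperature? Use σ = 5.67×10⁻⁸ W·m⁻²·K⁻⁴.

At equilibrium, absorbed power = emitted power.
Absorbing cross-section = πr² = 5.983×10⁻¹⁰ m²; emitting surface = 4πr² = 2.393×10⁻⁹ m² (ratio 4).
(1−a)S·A_cross = εσ·A_surf·T⁴  ⇒  T⁴ = (1−a)S/(4σ).
T⁴ = 0.550·25900/(4·5.67×10⁻⁸) = 6.281×10¹⁰ K⁴.
T = (6.281×10¹⁰)^(1/4).

T ≈ 501 K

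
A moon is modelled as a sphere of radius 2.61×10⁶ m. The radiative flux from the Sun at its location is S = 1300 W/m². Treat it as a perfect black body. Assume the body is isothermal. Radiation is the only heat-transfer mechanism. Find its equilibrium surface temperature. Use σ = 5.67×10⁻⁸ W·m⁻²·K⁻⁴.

At equilibrium, absorbed power = emitted power.
Absorbing cross-section = πr² = 2.140×10¹³ m²; emitting surface = 4πr² = 8.560×10¹³ m² (ratio 4).
S·A_cross = εσ·A_surf·T⁴  ⇒  T⁴ = S/(4σ).
T⁴ = 1.00·1300/(4·5.67×10⁻⁸) = 5.732×10⁹ K⁴.
T = (5.732×10⁹)^(1/4).

T ≈ 275 K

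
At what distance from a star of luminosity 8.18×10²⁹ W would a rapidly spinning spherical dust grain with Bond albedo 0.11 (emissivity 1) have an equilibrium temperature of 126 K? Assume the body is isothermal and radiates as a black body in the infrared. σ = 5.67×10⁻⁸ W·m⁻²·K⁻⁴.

For an isothermal black-emitting sphere, (1−a)S·πr² = σ·4πr²·T⁴ ⇒ S = 4σT⁴/(1−a).
S = 4·5.67×10⁻⁸·(126)⁴/0.890 = 64.23 W/m².
Flux falls as S = L/(4πd²), so d = √(L/(4πS)) = √(8.18×10²⁹/(4π·64.23)).

d ≈ 3.18×10¹³ m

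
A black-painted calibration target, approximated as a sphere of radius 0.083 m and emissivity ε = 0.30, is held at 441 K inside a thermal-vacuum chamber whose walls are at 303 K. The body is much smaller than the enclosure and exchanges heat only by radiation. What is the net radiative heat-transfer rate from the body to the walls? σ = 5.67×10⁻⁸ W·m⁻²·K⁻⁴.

P_net ≈ 43.3 W

For a small grey body in a large enclosure: P_net = εσA(T_body⁴ − T_wall⁴).
A = 4πr² = 0.08657 m²; T_body⁴ − T_wall⁴ = 3.782×10¹⁰ − 8.429×10⁹ = 2.939×10¹⁰ K⁴.
|P_net| = 0.30·5.67×10⁻⁸·0.08657·2.939×10¹⁰.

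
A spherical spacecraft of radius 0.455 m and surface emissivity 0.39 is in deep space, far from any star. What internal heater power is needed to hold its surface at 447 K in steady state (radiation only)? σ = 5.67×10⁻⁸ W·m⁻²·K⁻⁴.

P = εσ·4πr²·T⁴.
4πr² = 2.602 m²; T⁴ = 3.992×10¹⁰ K⁴.
P = 0.39·5.67×10⁻⁸·2.602·3.992×10¹⁰.

P ≈ 2300 W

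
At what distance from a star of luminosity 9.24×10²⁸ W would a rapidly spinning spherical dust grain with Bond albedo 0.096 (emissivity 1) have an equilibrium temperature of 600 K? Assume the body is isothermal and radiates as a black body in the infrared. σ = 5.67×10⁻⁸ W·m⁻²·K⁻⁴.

For an isothermal black-emitting sphere, (1−a)S·πr² = σ·4πr²·T⁴ ⇒ S = 4σT⁴/(1−a).
S = 4·5.67×10⁻⁸·(600)⁴/0.904 = 32510 W/m².
Flux falls as S = L/(4πd²), so d = √(L/(4πS)) = √(9.24×10²⁸/(4π·32510)).

d ≈ 4.76×10¹¹ m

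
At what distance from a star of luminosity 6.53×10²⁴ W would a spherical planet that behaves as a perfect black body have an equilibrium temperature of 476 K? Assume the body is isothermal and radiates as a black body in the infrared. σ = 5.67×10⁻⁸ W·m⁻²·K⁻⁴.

d ≈ 6.68×10⁹ m

For an isothermal black-emitting sphere, (1−a)S·πr² = σ·4πr²·T⁴ ⇒ S = 4σT⁴/(1−a).
S = 4·5.67×10⁻⁸·(476)⁴/1.00 = 11640 W/m².
Flux falls as S = L/(4πd²), so d = √(L/(4πS)) = √(6.53×10²⁴/(4π·11640)).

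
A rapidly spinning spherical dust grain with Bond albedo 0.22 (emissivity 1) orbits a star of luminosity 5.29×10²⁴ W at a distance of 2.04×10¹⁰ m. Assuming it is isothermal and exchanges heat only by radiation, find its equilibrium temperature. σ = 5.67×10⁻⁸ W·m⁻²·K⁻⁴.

T ≈ 243 K

First find the stellar flux at distance d: S = L/(4πd²) = 5.29×10²⁴/(4π·(2.04×10¹⁰)²) = 1012 W/m².
For an isothermal sphere, absorbed (1−a)S·πr² = emitted σ·4πr²·T⁴, so T⁴ = (1−a)S/(4σ).
T⁴ = 0.780·1012/(4·5.67×10⁻⁸) = 3.479×10⁹ K⁴.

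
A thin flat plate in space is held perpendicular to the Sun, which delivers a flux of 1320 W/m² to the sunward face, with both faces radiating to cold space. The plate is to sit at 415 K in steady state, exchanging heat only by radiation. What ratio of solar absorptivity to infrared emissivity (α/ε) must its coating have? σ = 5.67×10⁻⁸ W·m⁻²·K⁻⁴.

Balance: αS·A = εσ·2A·T⁴ ⇒ α/ε = 2σT⁴/S.
α/ε = 2·5.67×10⁻⁸·(415)⁴/1320 = 2·5.67×10⁻⁸·2.966×10¹⁰/1320.

α/ε ≈ 2.55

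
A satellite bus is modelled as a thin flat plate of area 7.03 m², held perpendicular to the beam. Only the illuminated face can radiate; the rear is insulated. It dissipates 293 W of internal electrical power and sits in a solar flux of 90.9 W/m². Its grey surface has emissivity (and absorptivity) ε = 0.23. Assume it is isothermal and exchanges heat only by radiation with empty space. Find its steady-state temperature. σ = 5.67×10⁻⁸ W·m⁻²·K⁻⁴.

At steady state, absorbed solar power + internal power = radiated power.
Absorbed: α·S·A_cross = 0.23·90.9·7.030 = 147.0 W (cross-section A).
Total input = 147.0 + 293 = 440.0 W.
Radiated: εσ·A_surf·T⁴ with A_surf = A = 7.030 m².
T⁴ = 440.0/(0.23·5.67×10⁻⁸·7.030) = 4.799×10⁹ K⁴.

T ≈ 263 K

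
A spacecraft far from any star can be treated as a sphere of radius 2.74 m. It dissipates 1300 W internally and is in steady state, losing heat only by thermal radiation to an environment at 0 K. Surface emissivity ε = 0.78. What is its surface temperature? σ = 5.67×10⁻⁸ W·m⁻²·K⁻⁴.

T ≈ 133 K

Steady state: internal power = radiated power, P = εσA T⁴.
Radiating area A = 4πr² = 94.34 m².
T⁴ = P/(εσA) = 1300/(0.78·5.67×10⁻⁸·94.34) = 3.116×10⁸ K⁴.
T = (3.116×10⁸)^(1/4).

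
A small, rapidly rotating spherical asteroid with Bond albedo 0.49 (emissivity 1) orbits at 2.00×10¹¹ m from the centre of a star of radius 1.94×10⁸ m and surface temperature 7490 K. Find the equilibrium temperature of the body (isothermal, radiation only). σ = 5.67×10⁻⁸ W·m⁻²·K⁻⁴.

The star's surface emits σT_*⁴; at distance d the flux is S = σT_*⁴(R_*/d)².
S = 5.67×10⁻⁸·(7490)⁴·(1.94×10⁸/2.00×10¹¹)² = 167.9 W/m².
For an isothermal sphere T⁴ = (1−a)S/(4σ) = 3.776×10⁸ K⁴.

T ≈ 139 K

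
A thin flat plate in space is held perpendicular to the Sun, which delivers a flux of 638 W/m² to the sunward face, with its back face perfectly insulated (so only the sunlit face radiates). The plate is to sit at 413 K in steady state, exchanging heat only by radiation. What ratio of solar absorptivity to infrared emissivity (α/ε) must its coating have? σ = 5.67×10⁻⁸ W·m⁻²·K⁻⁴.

α/ε ≈ 2.59

Balance: αS·A = εσ·1A·T⁴ ⇒ α/ε = σT⁴/S.
α/ε = 5.67×10⁻⁸·(413)⁴/638 = 5.67×10⁻⁸·2.909×10¹⁰/638.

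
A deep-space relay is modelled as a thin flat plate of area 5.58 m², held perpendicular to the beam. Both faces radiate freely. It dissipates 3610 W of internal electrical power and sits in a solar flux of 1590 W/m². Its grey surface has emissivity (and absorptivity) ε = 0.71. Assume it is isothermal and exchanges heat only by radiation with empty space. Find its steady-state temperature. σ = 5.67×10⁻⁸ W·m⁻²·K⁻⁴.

T ≈ 385 K

At steady state, absorbed solar power + internal power = radiated power.
Absorbed: α·S·A_cross = 0.71·1590·5.580 = 6299 W (cross-section A).
Total input = 6299 + 3610 = 9909 W.
Radiated: εσ·A_surf·T⁴ with A_surf = 2A = 11.16 m².
T⁴ = 9909/(0.71·5.67×10⁻⁸·11.16) = 2.206×10¹⁰ K⁴.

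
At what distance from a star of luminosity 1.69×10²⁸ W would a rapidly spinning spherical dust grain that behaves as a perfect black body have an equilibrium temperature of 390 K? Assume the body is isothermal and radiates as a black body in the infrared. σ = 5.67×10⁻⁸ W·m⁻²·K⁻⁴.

For an isothermal black-emitting sphere, (1−a)S·πr² = σ·4πr²·T⁴ ⇒ S = 4σT⁴/(1−a).
S = 4·5.67×10⁻⁸·(390)⁴/1.00 = 5247 W/m².
Flux falls as S = L/(4πd²), so d = √(L/(4πS)) = √(1.69×10²⁸/(4π·5247)).

d ≈ 5.06×10¹¹ m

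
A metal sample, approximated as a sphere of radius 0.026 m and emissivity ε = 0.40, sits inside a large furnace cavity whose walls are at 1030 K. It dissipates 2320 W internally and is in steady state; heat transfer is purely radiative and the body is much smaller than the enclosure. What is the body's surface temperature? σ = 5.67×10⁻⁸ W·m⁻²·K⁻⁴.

T ≈ 1900 K

For a small grey body in a large enclosure, net radiated power = εσA(T⁴ − T_w⁴).
Steady state: P = εσA(T⁴ − T_w⁴) with A = 4πr² = 0.008495 m².
T⁴ = P/(εσA) + T_w⁴ = 2320/(0.40·5.67×10⁻⁸·0.008495) + (1030)⁴
    = 1.204×10¹³ + 1.126×10¹² = 1.317×10¹³ K⁴.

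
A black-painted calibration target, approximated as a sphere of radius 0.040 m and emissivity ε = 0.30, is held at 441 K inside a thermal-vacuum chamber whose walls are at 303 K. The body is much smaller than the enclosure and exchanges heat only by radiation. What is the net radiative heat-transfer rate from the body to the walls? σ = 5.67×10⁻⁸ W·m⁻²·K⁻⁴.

P_net ≈ 10.1 W

For a small grey body in a large enclosure: P_net = εσA(T_body⁴ − T_wall⁴).
A = 4πr² = 0.02011 m²; T_body⁴ − T_wall⁴ = 3.782×10¹⁰ − 8.429×10⁹ = 2.939×10¹⁰ K⁴.
|P_net| = 0.30·5.67×10⁻⁸·0.02011·2.939×10¹⁰.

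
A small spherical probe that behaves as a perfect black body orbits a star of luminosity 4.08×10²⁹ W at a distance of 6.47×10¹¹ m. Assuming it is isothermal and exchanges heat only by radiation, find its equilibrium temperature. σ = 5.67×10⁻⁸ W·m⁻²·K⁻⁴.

T ≈ 765 K

First find the stellar flux at distance d: S = L/(4πd²) = 4.08×10²⁹/(4π·(6.47×10¹¹)²) = 77560 W/m².
For an isothermal sphere, absorbed (1−a)S·πr² = emitted σ·4πr²·T⁴, so T⁴ = (1−a)S/(4σ).
T⁴ = 1.00·77560/(4·5.67×10⁻⁸) = 3.420×10¹¹ K⁴.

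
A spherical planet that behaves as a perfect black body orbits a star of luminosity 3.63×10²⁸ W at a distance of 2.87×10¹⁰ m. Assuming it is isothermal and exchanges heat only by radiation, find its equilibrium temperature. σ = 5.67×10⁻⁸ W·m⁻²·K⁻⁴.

T ≈ 1980 K

First find the stellar flux at distance d: S = L/(4πd²) = 3.63×10²⁸/(4π·(2.87×10¹⁰)²) = 3.507×10⁶ W/m².
For an isothermal sphere, absorbed (1−a)S·πr² = emitted σ·4πr²·T⁴, so T⁴ = (1−a)S/(4σ).
T⁴ = 1.00·3.507×10⁶/(4·5.67×10⁻⁸) = 1.546×10¹³ K⁴.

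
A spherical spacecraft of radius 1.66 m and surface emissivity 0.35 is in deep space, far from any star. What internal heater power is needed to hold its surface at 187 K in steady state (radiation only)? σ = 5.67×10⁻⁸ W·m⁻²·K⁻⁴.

P = εσ·4πr²·T⁴.
4πr² = 34.63 m²; T⁴ = 1.223×10⁹ K⁴.
P = 0.35·5.67×10⁻⁸·34.63·1.223×10⁹.

P ≈ 840 W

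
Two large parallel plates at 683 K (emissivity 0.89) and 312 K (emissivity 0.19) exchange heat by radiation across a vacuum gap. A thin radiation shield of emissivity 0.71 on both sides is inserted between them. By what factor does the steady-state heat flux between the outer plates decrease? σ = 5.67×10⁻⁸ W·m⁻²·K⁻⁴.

factor ≈ 1.34

Without shield: q₀ = σΔ(T⁴)/(1/ε₁+1/ε₂−1) with denominator 5.387.
With shield the two gaps are in series; the resistances add: (1/ε₁+1/ε_s−1)+(1/ε_s+1/ε₂−1) = 1.532+5.672 = 7.204.
Heat-flux ratio q₀/q = 7.204/5.387.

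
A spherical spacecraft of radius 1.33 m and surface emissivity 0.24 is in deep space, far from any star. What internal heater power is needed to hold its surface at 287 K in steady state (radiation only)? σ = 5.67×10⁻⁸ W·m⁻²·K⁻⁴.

P = εσ·4πr²·T⁴.
4πr² = 22.23 m²; T⁴ = 6.785×10⁹ K⁴.
P = 0.24·5.67×10⁻⁸·22.23·6.785×10⁹.

P ≈ 2050 W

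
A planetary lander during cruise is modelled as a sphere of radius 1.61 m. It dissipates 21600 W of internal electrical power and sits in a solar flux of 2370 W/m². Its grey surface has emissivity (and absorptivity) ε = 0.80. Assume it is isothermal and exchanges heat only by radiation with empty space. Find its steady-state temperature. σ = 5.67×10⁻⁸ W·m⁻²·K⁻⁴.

T ≈ 398 K

At steady state, absorbed solar power + internal power = radiated power.
Absorbed: α·S·A_cross = 0.80·2370·8.143 = 15440 W (cross-section πr²).
Total input = 15440 + 21600 = 37040 W.
Radiated: εσ·A_surf·T⁴ with A_surf = 4πr² = 32.57 m².
T⁴ = 37040/(0.80·5.67×10⁻⁸·32.57) = 2.507×10¹⁰ K⁴.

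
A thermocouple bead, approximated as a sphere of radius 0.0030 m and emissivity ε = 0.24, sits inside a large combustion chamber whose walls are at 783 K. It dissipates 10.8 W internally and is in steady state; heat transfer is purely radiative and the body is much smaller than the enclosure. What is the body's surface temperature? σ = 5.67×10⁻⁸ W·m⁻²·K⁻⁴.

T ≈ 1650 K

For a small grey body in a large enclosure, net radiated power = εσA(T⁴ − T_w⁴).
Steady state: P = εσA(T⁴ − T_w⁴) with A = 4πr² = 1.131×10⁻⁴ m².
T⁴ = P/(εσA) + T_w⁴ = 10.8/(0.24·5.67×10⁻⁸·1.131×10⁻⁴) + (783)⁴
    = 7.017×10¹² + 3.759×10¹¹ = 7.393×10¹² K⁴.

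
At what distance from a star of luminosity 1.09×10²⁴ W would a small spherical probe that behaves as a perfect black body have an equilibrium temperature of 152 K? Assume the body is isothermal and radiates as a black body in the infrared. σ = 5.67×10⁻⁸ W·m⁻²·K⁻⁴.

d ≈ 2.68×10¹⁰ m

For an isothermal black-emitting sphere, (1−a)S·πr² = σ·4πr²·T⁴ ⇒ S = 4σT⁴/(1−a).
S = 4·5.67×10⁻⁸·(152)⁴/1.00 = 121.1 W/m².
Flux falls as S = L/(4πd²), so d = √(L/(4πS)) = √(1.09×10²⁴/(4π·121.1)).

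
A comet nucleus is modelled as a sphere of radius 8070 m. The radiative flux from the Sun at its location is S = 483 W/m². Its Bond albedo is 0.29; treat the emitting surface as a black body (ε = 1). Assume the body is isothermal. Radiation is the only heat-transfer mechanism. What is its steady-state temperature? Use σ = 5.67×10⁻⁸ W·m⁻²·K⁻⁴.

T ≈ 197 K

At equilibrium, absorbed power = emitted power.
Absorbing cross-section = πr² = 2.046×10⁸ m²; emitting surface = 4πr² = 8.184×10⁸ m² (ratio 4).
(1−a)S·A_cross = εσ·A_surf·T⁴  ⇒  T⁴ = (1−a)S/(4σ).
T⁴ = 0.710·483/(4·5.67×10⁻⁸) = 1.512×10⁹ K⁴.
T = (1.512×10⁹)^(1/4).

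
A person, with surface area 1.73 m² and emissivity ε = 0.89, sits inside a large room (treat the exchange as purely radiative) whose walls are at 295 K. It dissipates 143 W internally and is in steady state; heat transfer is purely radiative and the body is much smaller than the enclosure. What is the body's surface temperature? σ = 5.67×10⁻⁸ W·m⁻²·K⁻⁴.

For a small grey body in a large enclosure, net radiated power = εσA(T⁴ − T_w⁴).
Steady state: P = εσA(T⁴ − T_w⁴) with A = 1.73 m².
T⁴ = P/(εσA) + T_w⁴ = 143/(0.89·5.67×10⁻⁸·1.730) + (295)⁴
    = 1.638×10⁹ + 7.573×10⁹ = 9.211×10⁹ K⁴.

T ≈ 310 K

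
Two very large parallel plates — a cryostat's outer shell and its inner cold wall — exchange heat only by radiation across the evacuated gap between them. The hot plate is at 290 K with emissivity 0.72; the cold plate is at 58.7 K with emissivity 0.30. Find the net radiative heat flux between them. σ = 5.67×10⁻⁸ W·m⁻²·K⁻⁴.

q ≈ 108 W/m²

For two infinite grey parallel plates, q = σ(T₁⁴ − T₂⁴)/(1/ε₁ + 1/ε₂ − 1).
T₁⁴ − T₂⁴ = 7.073×10⁹ − 1.187×10⁷ = 7.061×10⁹ K⁴.
1/ε₁ + 1/ε₂ − 1 = 1.389 + 3.333 − 1 = 3.722.
q = 5.67×10⁻⁸ × 7.061×10⁹ / 3.722.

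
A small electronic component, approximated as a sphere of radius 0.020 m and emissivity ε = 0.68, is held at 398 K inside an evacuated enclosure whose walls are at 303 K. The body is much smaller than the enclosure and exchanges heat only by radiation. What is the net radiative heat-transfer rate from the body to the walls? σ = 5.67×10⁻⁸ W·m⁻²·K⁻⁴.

For a small grey body in a large enclosure: P_net = εσA(T_body⁴ − T_wall⁴).
A = 4πr² = 0.005027 m²; T_body⁴ − T_wall⁴ = 2.509×10¹⁰ − 8.429×10⁹ = 1.666×10¹⁰ K⁴.
|P_net| = 0.68·5.67×10⁻⁸·0.005027·1.666×10¹⁰.

P_net ≈ 3.23 W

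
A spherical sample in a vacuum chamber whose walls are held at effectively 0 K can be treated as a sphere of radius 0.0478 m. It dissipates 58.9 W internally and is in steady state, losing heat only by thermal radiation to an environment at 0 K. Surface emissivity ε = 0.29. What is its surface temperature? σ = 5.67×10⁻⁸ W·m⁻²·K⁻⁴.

Steady state: internal power = radiated power, P = εσA T⁴.
Radiating area A = 4πr² = 0.02871 m².
T⁴ = P/(εσA) = 58.9/(0.29·5.67×10⁻⁸·0.02871) = 1.248×10¹¹ K⁴.
T = (1.248×10¹¹)^(1/4).

T ≈ 594 K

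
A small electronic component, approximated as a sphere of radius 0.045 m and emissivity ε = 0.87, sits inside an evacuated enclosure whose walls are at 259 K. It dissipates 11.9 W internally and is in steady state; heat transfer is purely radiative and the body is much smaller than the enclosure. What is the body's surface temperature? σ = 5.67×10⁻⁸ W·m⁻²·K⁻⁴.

For a small grey body in a large enclosure, net radiated power = εσA(T⁴ − T_w⁴).
Steady state: P = εσA(T⁴ − T_w⁴) with A = 4πr² = 0.02545 m².
T⁴ = P/(εσA) + T_w⁴ = 11.9/(0.87·5.67×10⁻⁸·0.02545) + (259)⁴
    = 9.480×10⁹ + 4.500×10⁹ = 1.398×10¹⁰ K⁴.

T ≈ 344 K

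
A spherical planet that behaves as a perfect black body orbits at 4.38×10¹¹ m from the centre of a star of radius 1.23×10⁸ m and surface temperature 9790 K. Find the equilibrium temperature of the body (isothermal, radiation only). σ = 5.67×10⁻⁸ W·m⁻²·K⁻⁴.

The star's surface emits σT_*⁴; at distance d the flux is S = σT_*⁴(R_*/d)².
S = 5.67×10⁻⁸·(9790)⁴·(1.23×10⁸/4.38×10¹¹)² = 41.07 W/m².
For an isothermal sphere T⁴ = (1−a)S/(4σ) = 1.811×10⁸ K⁴.

T ≈ 116 K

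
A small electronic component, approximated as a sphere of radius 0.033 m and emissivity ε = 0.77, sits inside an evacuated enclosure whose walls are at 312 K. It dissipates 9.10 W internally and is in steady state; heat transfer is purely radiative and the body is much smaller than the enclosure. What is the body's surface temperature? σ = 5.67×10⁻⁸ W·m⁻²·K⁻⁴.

For a small grey body in a large enclosure, net radiated power = εσA(T⁴ − T_w⁴).
Steady state: P = εσA(T⁴ − T_w⁴) with A = 4πr² = 0.01368 m².
T⁴ = P/(εσA) + T_w⁴ = 9.10/(0.77·5.67×10⁻⁸·0.01368) + (312)⁴
    = 1.523×10¹⁰ + 9.476×10⁹ = 2.471×10¹⁰ K⁴.

T ≈ 396 K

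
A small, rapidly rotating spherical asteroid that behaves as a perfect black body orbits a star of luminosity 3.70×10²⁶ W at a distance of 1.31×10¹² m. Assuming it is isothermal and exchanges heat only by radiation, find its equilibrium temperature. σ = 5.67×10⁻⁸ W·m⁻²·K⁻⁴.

T ≈ 93.3 K

First find the stellar flux at distance d: S = L/(4πd²) = 3.70×10²⁶/(4π·(1.31×10¹²)²) = 17.16 W/m².
For an isothermal sphere, absorbed (1−a)S·πr² = emitted σ·4πr²·T⁴, so T⁴ = (1−a)S/(4σ).
T⁴ = 1.00·17.16/(4·5.67×10⁻⁸) = 7.565×10⁷ K⁴.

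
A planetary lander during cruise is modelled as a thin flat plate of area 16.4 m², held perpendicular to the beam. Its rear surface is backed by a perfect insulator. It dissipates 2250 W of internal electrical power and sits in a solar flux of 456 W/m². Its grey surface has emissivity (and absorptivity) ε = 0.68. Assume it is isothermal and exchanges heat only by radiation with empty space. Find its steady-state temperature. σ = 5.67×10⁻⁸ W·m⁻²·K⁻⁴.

T ≈ 328 K

At steady state, absorbed solar power + internal power = radiated power.
Absorbed: α·S·A_cross = 0.68·456·16.40 = 5085 W (cross-section A).
Total input = 5085 + 2250 = 7335 W.
Radiated: εσ·A_surf·T⁴ with A_surf = A = 16.40 m².
T⁴ = 7335/(0.68·5.67×10⁻⁸·16.40) = 1.160×10¹⁰ K⁴.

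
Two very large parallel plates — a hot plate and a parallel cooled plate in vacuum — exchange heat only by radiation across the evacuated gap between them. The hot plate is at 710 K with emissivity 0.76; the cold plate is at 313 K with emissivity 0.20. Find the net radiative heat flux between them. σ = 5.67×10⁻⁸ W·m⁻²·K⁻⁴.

For two infinite grey parallel plates, q = σ(T₁⁴ − T₂⁴)/(1/ε₁ + 1/ε₂ − 1).
T₁⁴ − T₂⁴ = 2.541×10¹¹ − 9.598×10⁹ = 2.445×10¹¹ K⁴.
1/ε₁ + 1/ε₂ − 1 = 1.316 + 5.000 − 1 = 5.316.
q = 5.67×10⁻⁸ × 2.445×10¹¹ / 5.316.

q ≈ 2610 W/m²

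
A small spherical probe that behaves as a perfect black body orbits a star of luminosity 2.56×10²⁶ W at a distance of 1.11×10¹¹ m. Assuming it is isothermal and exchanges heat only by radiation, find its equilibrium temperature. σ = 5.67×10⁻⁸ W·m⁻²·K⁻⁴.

T ≈ 292 K

First find the stellar flux at distance d: S = L/(4πd²) = 2.56×10²⁶/(4π·(1.11×10¹¹)²) = 1653 W/m².
For an isothermal sphere, absorbed (1−a)S·πr² = emitted σ·4πr²·T⁴, so T⁴ = (1−a)S/(4σ).
T⁴ = 1.00·1653/(4·5.67×10⁻⁸) = 7.290×10⁹ K⁴.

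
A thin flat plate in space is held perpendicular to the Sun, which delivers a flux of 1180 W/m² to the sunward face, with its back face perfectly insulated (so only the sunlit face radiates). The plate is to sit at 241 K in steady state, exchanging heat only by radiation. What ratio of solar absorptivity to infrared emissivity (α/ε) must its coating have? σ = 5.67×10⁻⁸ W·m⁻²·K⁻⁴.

α/ε ≈ 0.162

Balance: αS·A = εσ·1A·T⁴ ⇒ α/ε = σT⁴/S.
α/ε = 5.67×10⁻⁸·(241)⁴/1180 = 5.67×10⁻⁸·3.373×10⁹/1180.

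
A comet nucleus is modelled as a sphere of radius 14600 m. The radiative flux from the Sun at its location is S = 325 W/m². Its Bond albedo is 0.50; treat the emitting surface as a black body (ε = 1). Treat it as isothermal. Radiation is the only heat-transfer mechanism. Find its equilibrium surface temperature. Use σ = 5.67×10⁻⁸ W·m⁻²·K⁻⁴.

T ≈ 164 K

At equilibrium, absorbed power = emitted power.
Absorbing cross-section = πr² = 6.697×10⁸ m²; emitting surface = 4πr² = 2.679×10⁹ m² (ratio 4).
(1−a)S·A_cross = εσ·A_surf·T⁴  ⇒  T⁴ = (1−a)S/(4σ).
T⁴ = 0.500·325/(4·5.67×10⁻⁸) = 7.165×10⁸ K⁴.
T = (7.165×10⁸)^(1/4).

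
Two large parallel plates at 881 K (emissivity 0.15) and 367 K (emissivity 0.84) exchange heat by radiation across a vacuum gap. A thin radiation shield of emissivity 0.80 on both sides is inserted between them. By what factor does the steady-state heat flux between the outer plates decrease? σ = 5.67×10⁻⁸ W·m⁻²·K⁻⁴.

factor ≈ 1.22

Without shield: q₀ = σΔ(T⁴)/(1/ε₁+1/ε₂−1) with denominator 6.857.
With shield the two gaps are in series; the resistances add: (1/ε₁+1/ε_s−1)+(1/ε_s+1/ε₂−1) = 6.917+1.440 = 8.357.
Heat-flux ratio q₀/q = 8.357/6.857.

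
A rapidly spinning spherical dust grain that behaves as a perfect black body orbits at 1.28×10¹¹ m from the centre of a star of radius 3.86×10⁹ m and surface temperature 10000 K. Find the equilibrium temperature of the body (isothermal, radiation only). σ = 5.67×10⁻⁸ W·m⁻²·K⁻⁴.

T ≈ 1230 K

The star's surface emits σT_*⁴; at distance d the flux is S = σT_*⁴(R_*/d)².
S = 5.67×10⁻⁸·(10000)⁴·(3.86×10⁹/1.28×10¹¹)² = 5.156×10⁵ W/m².
For an isothermal sphere T⁴ = (1−a)S/(4σ) = 2.273×10¹² K⁴.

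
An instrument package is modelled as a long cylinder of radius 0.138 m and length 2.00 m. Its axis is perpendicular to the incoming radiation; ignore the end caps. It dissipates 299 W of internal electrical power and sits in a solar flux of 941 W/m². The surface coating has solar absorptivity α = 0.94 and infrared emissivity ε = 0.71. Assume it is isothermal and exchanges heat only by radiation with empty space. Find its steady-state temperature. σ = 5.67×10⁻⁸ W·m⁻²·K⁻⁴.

T ≈ 326 K

At steady state, absorbed solar power + internal power = radiated power.
Absorbed: α·S·A_cross = 0.94·941·0.5520 = 488.3 W (cross-section 2rL).
Total input = 488.3 + 299 = 787.3 W.
Radiated: εσ·A_surf·T⁴ with A_surf = 2πrL = 1.734 m².
T⁴ = 787.3/(0.71·5.67×10⁻⁸·1.734) = 1.128×10¹⁰ K⁴.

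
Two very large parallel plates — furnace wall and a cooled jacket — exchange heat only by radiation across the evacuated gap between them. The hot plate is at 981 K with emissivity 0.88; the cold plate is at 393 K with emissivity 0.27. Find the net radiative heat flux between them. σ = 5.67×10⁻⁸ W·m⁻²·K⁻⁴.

For two infinite grey parallel plates, q = σ(T₁⁴ − T₂⁴)/(1/ε₁ + 1/ε₂ − 1).
T₁⁴ − T₂⁴ = 9.261×10¹¹ − 2.385×10¹⁰ = 9.023×10¹¹ K⁴.
1/ε₁ + 1/ε₂ − 1 = 1.136 + 3.704 − 1 = 3.840.
q = 5.67×10⁻⁸ × 9.023×10¹¹ / 3.840.

q ≈ 13300 W/m²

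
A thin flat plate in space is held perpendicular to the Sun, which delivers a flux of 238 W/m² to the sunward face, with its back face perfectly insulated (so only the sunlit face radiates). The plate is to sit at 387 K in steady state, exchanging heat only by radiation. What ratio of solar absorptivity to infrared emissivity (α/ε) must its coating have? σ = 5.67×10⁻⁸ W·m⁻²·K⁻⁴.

Balance: αS·A = εσ·1A·T⁴ ⇒ α/ε = σT⁴/S.
α/ε = 5.67×10⁻⁸·(387)⁴/238 = 5.67×10⁻⁸·2.243×10¹⁰/238.

α/ε ≈ 5.34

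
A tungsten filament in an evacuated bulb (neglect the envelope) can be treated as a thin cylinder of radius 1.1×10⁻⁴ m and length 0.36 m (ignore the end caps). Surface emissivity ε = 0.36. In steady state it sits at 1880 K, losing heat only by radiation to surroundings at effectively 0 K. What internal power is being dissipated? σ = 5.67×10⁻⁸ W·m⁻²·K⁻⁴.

Steady state: P = εσA T⁴.
A = 2πrL = 2.488×10⁻⁴ m²; T⁴ = (1880)⁴ = 1.249×10¹³ K⁴.
P = 0.36 × 5.67×10⁻⁸ × 2.488×10⁻⁴ × 1.249×10¹³.

P ≈ 63.4 W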